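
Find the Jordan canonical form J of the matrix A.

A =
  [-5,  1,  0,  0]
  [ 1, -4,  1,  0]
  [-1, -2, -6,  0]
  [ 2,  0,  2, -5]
J_3(-5) ⊕ J_1(-5)

The characteristic polynomial is
  det(x·I − A) = x^4 + 20*x^3 + 150*x^2 + 500*x + 625 = (x + 5)^4

Eigenvalues and multiplicities (the geometric multiplicity of λ is n − rank(A − λI), which equals the number of Jordan blocks for λ):
  λ = -5: algebraic multiplicity = 4, geometric multiplicity = 2

Determining the block sizes for each eigenvalue:
  λ = -5: with am = 4 and gm = 2, the partition is not yet determined (e.g. several partitions of 4 into 2 parts exist). Let N = A − (-5)·I. Computing rank(N^1) = 2, rank(N^2) = 1, rank(N^3) = 0; the number of blocks of size ≥ j is rank(N^{j−1}) − rank(N^j), giving [2, 1, 1]. So we have 1 block(s) of size 3, 1 block(s) of size 1 → block sizes [3, 1]

Assembling the blocks gives a Jordan form
J =
  [-5,  1,  0,  0]
  [ 0, -5,  1,  0]
  [ 0,  0, -5,  0]
  [ 0,  0,  0, -5]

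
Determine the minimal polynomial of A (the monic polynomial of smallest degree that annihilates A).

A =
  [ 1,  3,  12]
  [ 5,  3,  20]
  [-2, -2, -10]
x^2 + 4*x + 4

The characteristic polynomial is χ_A(x) = (x + 2)^3, so the eigenvalues are known. The minimal polynomial is
  m_A(x) = Π_λ (x − λ)^{k_λ}
where k_λ is the size of the *largest* Jordan block for λ (equivalently, the smallest k with (A − λI)^k v = 0 for every generalised eigenvector v of λ).

  λ = -2: largest Jordan block has size 2, contributing (x + 2)^2

So m_A(x) = (x + 2)^2 = x^2 + 4*x + 4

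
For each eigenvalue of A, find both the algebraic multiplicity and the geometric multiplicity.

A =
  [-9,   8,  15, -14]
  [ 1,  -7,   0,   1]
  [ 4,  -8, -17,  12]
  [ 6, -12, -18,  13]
λ = -5: alg = 4, geom = 2

Step 1 — factor the characteristic polynomial to read off the algebraic multiplicities:
  χ_A(x) = (x + 5)^4

Step 2 — compute geometric multiplicities via the rank-nullity identity g(λ) = n − rank(A − λI):
  rank(A − (-5)·I) = 2, so dim ker(A − (-5)·I) = n − 2 = 2

Summary:
  λ = -5: algebraic multiplicity = 4, geometric multiplicity = 2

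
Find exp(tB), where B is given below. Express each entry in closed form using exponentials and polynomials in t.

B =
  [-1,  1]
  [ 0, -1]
e^{tB} =
  [exp(-t), t*exp(-t)]
  [0, exp(-t)]

Strategy: write B = P · J · P⁻¹ where J is a Jordan canonical form, so e^{tB} = P · e^{tJ} · P⁻¹, and e^{tJ} can be computed block-by-block.

B has Jordan form
J =
  [-1,  1]
  [ 0, -1]
(up to reordering of blocks).

Per-block formulas:
  For a 2×2 Jordan block J_2(-1): exp(t · J_2(-1)) = e^(-1t)·(I + t·N), where N is the 2×2 nilpotent shift.

After assembling e^{tJ} and conjugating by P, we get:

e^{tB} =
  [exp(-t), t*exp(-t)]
  [0, exp(-t)]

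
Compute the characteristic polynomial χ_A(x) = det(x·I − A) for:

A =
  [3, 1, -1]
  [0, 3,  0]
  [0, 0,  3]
x^3 - 9*x^2 + 27*x - 27

Expanding det(x·I − A) (e.g. by cofactor expansion or by noting that A is similar to its Jordan form J, which has the same characteristic polynomial as A) gives
  χ_A(x) = x^3 - 9*x^2 + 27*x - 27
which factors as (x - 3)^3. The eigenvalues (with algebraic multiplicities) are λ = 3 with multiplicity 3.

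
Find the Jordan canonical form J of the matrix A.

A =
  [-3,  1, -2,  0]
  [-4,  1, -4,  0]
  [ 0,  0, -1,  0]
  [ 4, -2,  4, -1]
J_2(-1) ⊕ J_1(-1) ⊕ J_1(-1)

The characteristic polynomial is
  det(x·I − A) = x^4 + 4*x^3 + 6*x^2 + 4*x + 1 = (x + 1)^4

Eigenvalues and multiplicities (the geometric multiplicity of λ is n − rank(A − λI), which equals the number of Jordan blocks for λ):
  λ = -1: algebraic multiplicity = 4, geometric multiplicity = 3

Determining the block sizes for each eigenvalue:
  λ = -1: 3 blocks summing to 4 forces exactly one block of size 2 and the rest size 1 → block sizes [2, 1, 1]

Assembling the blocks gives a Jordan form
J =
  [-1,  1,  0,  0]
  [ 0, -1,  0,  0]
  [ 0,  0, -1,  0]
  [ 0,  0,  0, -1]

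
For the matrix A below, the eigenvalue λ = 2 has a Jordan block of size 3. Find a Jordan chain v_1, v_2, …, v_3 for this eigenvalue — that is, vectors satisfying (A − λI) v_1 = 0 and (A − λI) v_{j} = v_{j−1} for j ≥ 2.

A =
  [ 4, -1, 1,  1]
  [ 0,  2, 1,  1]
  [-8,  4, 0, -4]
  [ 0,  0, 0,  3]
A Jordan chain for λ = 2 of length 3:
v_1 = (-4, -8, 0, 0)ᵀ
v_2 = (2, 0, -8, 0)ᵀ
v_3 = (1, 0, 0, 0)ᵀ

Let N = A − (2)·I. We want v_3 with N^3 v_3 = 0 but N^2 v_3 ≠ 0; then v_{j-1} := N · v_j for j = 3, …, 2.

Pick v_3 = (1, 0, 0, 0)ᵀ.
Then v_2 = N · v_3 = (2, 0, -8, 0)ᵀ.
Then v_1 = N · v_2 = (-4, -8, 0, 0)ᵀ.

Sanity check: (A − (2)·I) v_1 = (0, 0, 0, 0)ᵀ = 0. ✓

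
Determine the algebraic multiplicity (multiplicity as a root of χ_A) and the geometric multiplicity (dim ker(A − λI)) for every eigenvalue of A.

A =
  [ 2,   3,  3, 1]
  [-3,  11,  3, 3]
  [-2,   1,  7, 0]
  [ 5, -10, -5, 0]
λ = 5: alg = 4, geom = 2

Step 1 — factor the characteristic polynomial to read off the algebraic multiplicities:
  χ_A(x) = (x - 5)^4

Step 2 — compute geometric multiplicities via the rank-nullity identity g(λ) = n − rank(A − λI):
  rank(A − (5)·I) = 2, so dim ker(A − (5)·I) = n − 2 = 2

Summary:
  λ = 5: algebraic multiplicity = 4, geometric multiplicity = 2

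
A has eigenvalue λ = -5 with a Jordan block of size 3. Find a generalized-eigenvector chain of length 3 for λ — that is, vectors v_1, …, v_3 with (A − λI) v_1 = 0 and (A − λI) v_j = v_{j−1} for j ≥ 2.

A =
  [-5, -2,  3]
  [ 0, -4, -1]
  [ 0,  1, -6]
A Jordan chain for λ = -5 of length 3:
v_1 = (1, 0, 0)ᵀ
v_2 = (-2, 1, 1)ᵀ
v_3 = (0, 1, 0)ᵀ

Let N = A − (-5)·I. We want v_3 with N^3 v_3 = 0 but N^2 v_3 ≠ 0; then v_{j-1} := N · v_j for j = 3, …, 2.

Pick v_3 = (0, 1, 0)ᵀ.
Then v_2 = N · v_3 = (-2, 1, 1)ᵀ.
Then v_1 = N · v_2 = (1, 0, 0)ᵀ.

Sanity check: (A − (-5)·I) v_1 = (0, 0, 0)ᵀ = 0. ✓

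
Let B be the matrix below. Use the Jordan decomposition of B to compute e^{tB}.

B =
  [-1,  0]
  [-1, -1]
e^{tB} =
  [exp(-t), 0]
  [-t*exp(-t), exp(-t)]

Strategy: write B = P · J · P⁻¹ where J is a Jordan canonical form, so e^{tB} = P · e^{tJ} · P⁻¹, and e^{tJ} can be computed block-by-block.

B has Jordan form
J =
  [-1,  1]
  [ 0, -1]
(up to reordering of blocks).

Per-block formulas:
  For a 2×2 Jordan block J_2(-1): exp(t · J_2(-1)) = e^(-1t)·(I + t·N), where N is the 2×2 nilpotent shift.

After assembling e^{tJ} and conjugating by P, we get:

e^{tB} =
  [exp(-t), 0]
  [-t*exp(-t), exp(-t)]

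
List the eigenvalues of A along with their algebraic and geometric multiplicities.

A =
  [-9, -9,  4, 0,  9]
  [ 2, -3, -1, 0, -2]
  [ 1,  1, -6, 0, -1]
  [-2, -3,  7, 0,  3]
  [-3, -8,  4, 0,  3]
λ = -5: alg = 3, geom = 1; λ = 0: alg = 2, geom = 1

Step 1 — factor the characteristic polynomial to read off the algebraic multiplicities:
  χ_A(x) = x^2*(x + 5)^3

Step 2 — compute geometric multiplicities via the rank-nullity identity g(λ) = n − rank(A − λI):
  rank(A − (-5)·I) = 4, so dim ker(A − (-5)·I) = n − 4 = 1
  rank(A − (0)·I) = 4, so dim ker(A − (0)·I) = n − 4 = 1

Summary:
  λ = -5: algebraic multiplicity = 3, geometric multiplicity = 1
  λ = 0: algebraic multiplicity = 2, geometric multiplicity = 1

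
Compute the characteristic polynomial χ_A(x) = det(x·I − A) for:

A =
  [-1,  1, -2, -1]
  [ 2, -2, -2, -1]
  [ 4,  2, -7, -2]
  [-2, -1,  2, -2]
x^4 + 12*x^3 + 54*x^2 + 108*x + 81

Expanding det(x·I − A) (e.g. by cofactor expansion or by noting that A is similar to its Jordan form J, which has the same characteristic polynomial as A) gives
  χ_A(x) = x^4 + 12*x^3 + 54*x^2 + 108*x + 81
which factors as (x + 3)^4. The eigenvalues (with algebraic multiplicities) are λ = -3 with multiplicity 4.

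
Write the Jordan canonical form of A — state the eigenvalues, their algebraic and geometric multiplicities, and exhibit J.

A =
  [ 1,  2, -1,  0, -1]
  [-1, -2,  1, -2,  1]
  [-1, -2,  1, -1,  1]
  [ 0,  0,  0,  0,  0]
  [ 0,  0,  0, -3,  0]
J_2(0) ⊕ J_2(0) ⊕ J_1(0)

The characteristic polynomial is
  det(x·I − A) = x^5

Eigenvalues and multiplicities (the geometric multiplicity of λ is n − rank(A − λI), which equals the number of Jordan blocks for λ):
  λ = 0: algebraic multiplicity = 5, geometric multiplicity = 3

Determining the block sizes for each eigenvalue:
  λ = 0: with am = 5 and gm = 3, the partition is not yet determined (e.g. several partitions of 5 into 3 parts exist). Let N = A − (0)·I. Computing rank(N^1) = 2, rank(N^2) = 0; the number of blocks of size ≥ j is rank(N^{j−1}) − rank(N^j), giving [3, 2]. So we have 2 block(s) of size 2, 1 block(s) of size 1 → block sizes [2, 2, 1]

Assembling the blocks gives a Jordan form
J =
  [0, 1, 0, 0, 0]
  [0, 0, 0, 0, 0]
  [0, 0, 0, 1, 0]
  [0, 0, 0, 0, 0]
  [0, 0, 0, 0, 0]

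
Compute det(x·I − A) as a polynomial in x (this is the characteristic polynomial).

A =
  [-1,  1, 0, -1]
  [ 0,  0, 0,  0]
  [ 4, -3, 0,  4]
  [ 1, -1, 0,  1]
x^4

Expanding det(x·I − A) (e.g. by cofactor expansion or by noting that A is similar to its Jordan form J, which has the same characteristic polynomial as A) gives
  χ_A(x) = x^4
which factors as x^4. The eigenvalues (with algebraic multiplicities) are λ = 0 with multiplicity 4.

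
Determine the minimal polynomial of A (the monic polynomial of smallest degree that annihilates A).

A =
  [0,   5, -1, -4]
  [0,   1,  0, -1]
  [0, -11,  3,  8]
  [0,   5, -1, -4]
x^3

The characteristic polynomial is χ_A(x) = x^4, so the eigenvalues are known. The minimal polynomial is
  m_A(x) = Π_λ (x − λ)^{k_λ}
where k_λ is the size of the *largest* Jordan block for λ (equivalently, the smallest k with (A − λI)^k v = 0 for every generalised eigenvector v of λ).

  λ = 0: largest Jordan block has size 3, contributing (x − 0)^3

So m_A(x) = x^3 = x^3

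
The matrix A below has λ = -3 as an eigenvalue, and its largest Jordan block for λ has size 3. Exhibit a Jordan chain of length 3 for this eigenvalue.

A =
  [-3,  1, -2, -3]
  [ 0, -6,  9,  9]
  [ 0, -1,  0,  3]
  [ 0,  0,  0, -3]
A Jordan chain for λ = -3 of length 3:
v_1 = (-1, 0, 0, 0)ᵀ
v_2 = (1, -3, -1, 0)ᵀ
v_3 = (0, 1, 0, 0)ᵀ

Let N = A − (-3)·I. We want v_3 with N^3 v_3 = 0 but N^2 v_3 ≠ 0; then v_{j-1} := N · v_j for j = 3, …, 2.

Pick v_3 = (0, 1, 0, 0)ᵀ.
Then v_2 = N · v_3 = (1, -3, -1, 0)ᵀ.
Then v_1 = N · v_2 = (-1, 0, 0, 0)ᵀ.

Sanity check: (A − (-3)·I) v_1 = (0, 0, 0, 0)ᵀ = 0. ✓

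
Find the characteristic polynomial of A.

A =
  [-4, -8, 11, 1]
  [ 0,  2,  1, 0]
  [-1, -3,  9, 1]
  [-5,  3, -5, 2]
x^4 - 9*x^3 + 12*x^2 + 80*x - 192

Expanding det(x·I − A) (e.g. by cofactor expansion or by noting that A is similar to its Jordan form J, which has the same characteristic polynomial as A) gives
  χ_A(x) = x^4 - 9*x^3 + 12*x^2 + 80*x - 192
which factors as (x - 4)^3*(x + 3). The eigenvalues (with algebraic multiplicities) are λ = -3 with multiplicity 1, λ = 4 with multiplicity 3.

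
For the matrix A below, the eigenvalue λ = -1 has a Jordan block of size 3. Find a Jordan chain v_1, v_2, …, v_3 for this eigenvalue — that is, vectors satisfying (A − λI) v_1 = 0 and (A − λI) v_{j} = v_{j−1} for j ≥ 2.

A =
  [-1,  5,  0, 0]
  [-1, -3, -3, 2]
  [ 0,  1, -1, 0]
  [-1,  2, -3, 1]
A Jordan chain for λ = -1 of length 3:
v_1 = (-5, 0, -1, -4)ᵀ
v_2 = (0, -1, 0, -1)ᵀ
v_3 = (1, 0, 0, 0)ᵀ

Let N = A − (-1)·I. We want v_3 with N^3 v_3 = 0 but N^2 v_3 ≠ 0; then v_{j-1} := N · v_j for j = 3, …, 2.

Pick v_3 = (1, 0, 0, 0)ᵀ.
Then v_2 = N · v_3 = (0, -1, 0, -1)ᵀ.
Then v_1 = N · v_2 = (-5, 0, -1, -4)ᵀ.

Sanity check: (A − (-1)·I) v_1 = (0, 0, 0, 0)ᵀ = 0. ✓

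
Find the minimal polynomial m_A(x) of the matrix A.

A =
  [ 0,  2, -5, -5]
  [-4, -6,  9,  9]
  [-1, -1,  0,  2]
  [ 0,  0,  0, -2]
x^3 + 6*x^2 + 12*x + 8

The characteristic polynomial is χ_A(x) = (x + 2)^4, so the eigenvalues are known. The minimal polynomial is
  m_A(x) = Π_λ (x − λ)^{k_λ}
where k_λ is the size of the *largest* Jordan block for λ (equivalently, the smallest k with (A − λI)^k v = 0 for every generalised eigenvector v of λ).

  λ = -2: largest Jordan block has size 3, contributing (x + 2)^3

So m_A(x) = (x + 2)^3 = x^3 + 6*x^2 + 12*x + 8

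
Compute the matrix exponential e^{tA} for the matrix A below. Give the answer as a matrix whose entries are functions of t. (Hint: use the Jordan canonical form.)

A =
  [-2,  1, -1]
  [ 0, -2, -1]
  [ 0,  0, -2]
e^{tA} =
  [exp(-2*t), t*exp(-2*t), -t^2*exp(-2*t)/2 - t*exp(-2*t)]
  [0, exp(-2*t), -t*exp(-2*t)]
  [0, 0, exp(-2*t)]

Strategy: write A = P · J · P⁻¹ where J is a Jordan canonical form, so e^{tA} = P · e^{tJ} · P⁻¹, and e^{tJ} can be computed block-by-block.

A has Jordan form
J =
  [-2,  1,  0]
  [ 0, -2,  1]
  [ 0,  0, -2]
(up to reordering of blocks).

Per-block formulas:
  For a 3×3 Jordan block J_3(-2): exp(t · J_3(-2)) = e^(-2t)·(I + t·N + (t^2/2)·N^2), where N is the 3×3 nilpotent shift.

After assembling e^{tJ} and conjugating by P, we get:

e^{tA} =
  [exp(-2*t), t*exp(-2*t), -t^2*exp(-2*t)/2 - t*exp(-2*t)]
  [0, exp(-2*t), -t*exp(-2*t)]
  [0, 0, exp(-2*t)]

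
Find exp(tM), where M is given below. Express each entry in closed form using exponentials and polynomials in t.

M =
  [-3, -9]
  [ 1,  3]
e^{tM} =
  [1 - 3*t, -9*t]
  [t, 3*t + 1]

Strategy: write M = P · J · P⁻¹ where J is a Jordan canonical form, so e^{tM} = P · e^{tJ} · P⁻¹, and e^{tJ} can be computed block-by-block.

M has Jordan form
J =
  [0, 1]
  [0, 0]
(up to reordering of blocks).

Per-block formulas:
  For a 2×2 Jordan block J_2(0): exp(t · J_2(0)) = e^(0t)·(I + t·N), where N is the 2×2 nilpotent shift.

After assembling e^{tJ} and conjugating by P, we get:

e^{tM} =
  [1 - 3*t, -9*t]
  [t, 3*t + 1]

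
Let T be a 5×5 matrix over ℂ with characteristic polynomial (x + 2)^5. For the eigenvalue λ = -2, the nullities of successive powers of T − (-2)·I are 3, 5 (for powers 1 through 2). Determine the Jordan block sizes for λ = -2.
Block sizes for λ = -2: [2, 2, 1]

From the dimensions of kernels of powers, the number of Jordan blocks of size at least j is d_j − d_{j−1} where d_j = dim ker(N^j) (with d_0 = 0). Computing the differences gives [3, 2].
The number of blocks of size exactly k is (#blocks of size ≥ k) − (#blocks of size ≥ k + 1), so the partition is: 1 block(s) of size 1, 2 block(s) of size 2.
In nonincreasing order the block sizes are [2, 2, 1].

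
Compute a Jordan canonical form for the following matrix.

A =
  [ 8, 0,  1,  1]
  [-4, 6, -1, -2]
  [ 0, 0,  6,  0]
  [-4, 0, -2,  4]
J_2(6) ⊕ J_2(6)

The characteristic polynomial is
  det(x·I − A) = x^4 - 24*x^3 + 216*x^2 - 864*x + 1296 = (x - 6)^4

Eigenvalues and multiplicities (the geometric multiplicity of λ is n − rank(A − λI), which equals the number of Jordan blocks for λ):
  λ = 6: algebraic multiplicity = 4, geometric multiplicity = 2

Determining the block sizes for each eigenvalue:
  λ = 6: with am = 4 and gm = 2, the partition is not yet determined (e.g. several partitions of 4 into 2 parts exist). Let N = A − (6)·I. Computing rank(N^1) = 2, rank(N^2) = 0; the number of blocks of size ≥ j is rank(N^{j−1}) − rank(N^j), giving [2, 2]. So we have 2 block(s) of size 2 → block sizes [2, 2]

Assembling the blocks gives a Jordan form
J =
  [6, 1, 0, 0]
  [0, 6, 0, 0]
  [0, 0, 6, 1]
  [0, 0, 0, 6]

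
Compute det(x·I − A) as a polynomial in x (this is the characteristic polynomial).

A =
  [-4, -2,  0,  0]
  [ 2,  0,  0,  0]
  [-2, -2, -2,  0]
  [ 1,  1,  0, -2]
x^4 + 8*x^3 + 24*x^2 + 32*x + 16

Expanding det(x·I − A) (e.g. by cofactor expansion or by noting that A is similar to its Jordan form J, which has the same characteristic polynomial as A) gives
  χ_A(x) = x^4 + 8*x^3 + 24*x^2 + 32*x + 16
which factors as (x + 2)^4. The eigenvalues (with algebraic multiplicities) are λ = -2 with multiplicity 4.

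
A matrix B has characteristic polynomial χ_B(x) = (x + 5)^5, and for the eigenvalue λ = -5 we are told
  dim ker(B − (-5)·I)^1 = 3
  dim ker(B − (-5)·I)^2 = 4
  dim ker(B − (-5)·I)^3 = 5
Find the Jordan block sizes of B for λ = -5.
Block sizes for λ = -5: [3, 1, 1]

From the dimensions of kernels of powers, the number of Jordan blocks of size at least j is d_j − d_{j−1} where d_j = dim ker(N^j) (with d_0 = 0). Computing the differences gives [3, 1, 1].
The number of blocks of size exactly k is (#blocks of size ≥ k) − (#blocks of size ≥ k + 1), so the partition is: 2 block(s) of size 1, 1 block(s) of size 3.
In nonincreasing order the block sizes are [3, 1, 1].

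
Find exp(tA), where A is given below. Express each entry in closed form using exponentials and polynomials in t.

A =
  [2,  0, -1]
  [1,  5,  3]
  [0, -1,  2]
e^{tA} =
  [t^2*exp(3*t)/2 - t*exp(3*t) + exp(3*t), t^2*exp(3*t)/2, t^2*exp(3*t) - t*exp(3*t)]
  [t^2*exp(3*t)/2 + t*exp(3*t), t^2*exp(3*t)/2 + 2*t*exp(3*t) + exp(3*t), t^2*exp(3*t) + 3*t*exp(3*t)]
  [-t^2*exp(3*t)/2, -t^2*exp(3*t)/2 - t*exp(3*t), -t^2*exp(3*t) - t*exp(3*t) + exp(3*t)]

Strategy: write A = P · J · P⁻¹ where J is a Jordan canonical form, so e^{tA} = P · e^{tJ} · P⁻¹, and e^{tJ} can be computed block-by-block.

A has Jordan form
J =
  [3, 1, 0]
  [0, 3, 1]
  [0, 0, 3]
(up to reordering of blocks).

Per-block formulas:
  For a 3×3 Jordan block J_3(3): exp(t · J_3(3)) = e^(3t)·(I + t·N + (t^2/2)·N^2), where N is the 3×3 nilpotent shift.

After assembling e^{tJ} and conjugating by P, we get:

e^{tA} =
  [t^2*exp(3*t)/2 - t*exp(3*t) + exp(3*t), t^2*exp(3*t)/2, t^2*exp(3*t) - t*exp(3*t)]
  [t^2*exp(3*t)/2 + t*exp(3*t), t^2*exp(3*t)/2 + 2*t*exp(3*t) + exp(3*t), t^2*exp(3*t) + 3*t*exp(3*t)]
  [-t^2*exp(3*t)/2, -t^2*exp(3*t)/2 - t*exp(3*t), -t^2*exp(3*t) - t*exp(3*t) + exp(3*t)]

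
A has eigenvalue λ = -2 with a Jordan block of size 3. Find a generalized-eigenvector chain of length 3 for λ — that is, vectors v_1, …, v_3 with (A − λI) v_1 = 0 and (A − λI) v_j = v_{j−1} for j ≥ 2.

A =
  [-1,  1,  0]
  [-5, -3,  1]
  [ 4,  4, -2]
A Jordan chain for λ = -2 of length 3:
v_1 = (-4, 4, -16)ᵀ
v_2 = (1, -5, 4)ᵀ
v_3 = (1, 0, 0)ᵀ

Let N = A − (-2)·I. We want v_3 with N^3 v_3 = 0 but N^2 v_3 ≠ 0; then v_{j-1} := N · v_j for j = 3, …, 2.

Pick v_3 = (1, 0, 0)ᵀ.
Then v_2 = N · v_3 = (1, -5, 4)ᵀ.
Then v_1 = N · v_2 = (-4, 4, -16)ᵀ.

Sanity check: (A − (-2)·I) v_1 = (0, 0, 0)ᵀ = 0. ✓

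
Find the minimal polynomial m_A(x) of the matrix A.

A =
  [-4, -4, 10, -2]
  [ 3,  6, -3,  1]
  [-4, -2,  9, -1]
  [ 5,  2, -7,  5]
x^3 - 12*x^2 + 48*x - 64

The characteristic polynomial is χ_A(x) = (x - 4)^4, so the eigenvalues are known. The minimal polynomial is
  m_A(x) = Π_λ (x − λ)^{k_λ}
where k_λ is the size of the *largest* Jordan block for λ (equivalently, the smallest k with (A − λI)^k v = 0 for every generalised eigenvector v of λ).

  λ = 4: largest Jordan block has size 3, contributing (x − 4)^3

So m_A(x) = (x - 4)^3 = x^3 - 12*x^2 + 48*x - 64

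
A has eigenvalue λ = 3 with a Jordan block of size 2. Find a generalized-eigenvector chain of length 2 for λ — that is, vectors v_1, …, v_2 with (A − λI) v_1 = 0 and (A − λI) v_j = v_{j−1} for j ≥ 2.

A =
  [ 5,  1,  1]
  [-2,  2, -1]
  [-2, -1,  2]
A Jordan chain for λ = 3 of length 2:
v_1 = (2, -2, -2)ᵀ
v_2 = (1, 0, 0)ᵀ

Let N = A − (3)·I. We want v_2 with N^2 v_2 = 0 but N^1 v_2 ≠ 0; then v_{j-1} := N · v_j for j = 2, …, 2.

Pick v_2 = (1, 0, 0)ᵀ.
Then v_1 = N · v_2 = (2, -2, -2)ᵀ.

Sanity check: (A − (3)·I) v_1 = (0, 0, 0)ᵀ = 0. ✓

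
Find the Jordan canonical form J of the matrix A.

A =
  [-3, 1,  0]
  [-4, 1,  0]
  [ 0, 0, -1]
J_2(-1) ⊕ J_1(-1)

The characteristic polynomial is
  det(x·I − A) = x^3 + 3*x^2 + 3*x + 1 = (x + 1)^3

Eigenvalues and multiplicities (the geometric multiplicity of λ is n − rank(A − λI), which equals the number of Jordan blocks for λ):
  λ = -1: algebraic multiplicity = 3, geometric multiplicity = 2

Determining the block sizes for each eigenvalue:
  λ = -1: 2 blocks summing to 3 forces exactly one block of size 2 and the rest size 1 → block sizes [2, 1]

Assembling the blocks gives a Jordan form
J =
  [-1,  1,  0]
  [ 0, -1,  0]
  [ 0,  0, -1]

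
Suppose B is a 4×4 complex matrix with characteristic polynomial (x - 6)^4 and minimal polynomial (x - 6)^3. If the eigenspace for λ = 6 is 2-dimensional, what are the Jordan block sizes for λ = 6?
Block sizes for λ = 6: [3, 1]

Step 1 — from the characteristic polynomial, algebraic multiplicity of λ = 6 is 4. From dim ker(B − (6)·I) = 2, there are exactly 2 Jordan blocks for λ = 6.
Step 2 — from the minimal polynomial, the factor (x − 6)^3 tells us the largest block for λ = 6 has size 3.
Step 3 — with total size 4, 2 blocks, and largest block 3, the block sizes (in nonincreasing order) are [3, 1].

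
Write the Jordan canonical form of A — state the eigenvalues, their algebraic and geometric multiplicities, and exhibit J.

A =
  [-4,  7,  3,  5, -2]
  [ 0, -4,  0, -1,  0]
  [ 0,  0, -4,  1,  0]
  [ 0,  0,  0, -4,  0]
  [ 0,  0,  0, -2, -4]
J_2(-4) ⊕ J_2(-4) ⊕ J_1(-4)

The characteristic polynomial is
  det(x·I − A) = x^5 + 20*x^4 + 160*x^3 + 640*x^2 + 1280*x + 1024 = (x + 4)^5

Eigenvalues and multiplicities (the geometric multiplicity of λ is n − rank(A − λI), which equals the number of Jordan blocks for λ):
  λ = -4: algebraic multiplicity = 5, geometric multiplicity = 3

Determining the block sizes for each eigenvalue:
  λ = -4: with am = 5 and gm = 3, the partition is not yet determined (e.g. several partitions of 5 into 3 parts exist). Let N = A − (-4)·I. Computing rank(N^1) = 2, rank(N^2) = 0; the number of blocks of size ≥ j is rank(N^{j−1}) − rank(N^j), giving [3, 2]. So we have 2 block(s) of size 2, 1 block(s) of size 1 → block sizes [2, 2, 1]

Assembling the blocks gives a Jordan form
J =
  [-4,  1,  0,  0,  0]
  [ 0, -4,  0,  0,  0]
  [ 0,  0, -4,  1,  0]
  [ 0,  0,  0, -4,  0]
  [ 0,  0,  0,  0, -4]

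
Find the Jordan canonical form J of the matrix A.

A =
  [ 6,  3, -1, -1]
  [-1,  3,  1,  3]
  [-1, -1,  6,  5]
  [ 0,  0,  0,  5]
J_3(5) ⊕ J_1(5)

The characteristic polynomial is
  det(x·I − A) = x^4 - 20*x^3 + 150*x^2 - 500*x + 625 = (x - 5)^4

Eigenvalues and multiplicities (the geometric multiplicity of λ is n − rank(A − λI), which equals the number of Jordan blocks for λ):
  λ = 5: algebraic multiplicity = 4, geometric multiplicity = 2

Determining the block sizes for each eigenvalue:
  λ = 5: with am = 4 and gm = 2, the partition is not yet determined (e.g. several partitions of 4 into 2 parts exist). Let N = A − (5)·I. Computing rank(N^1) = 2, rank(N^2) = 1, rank(N^3) = 0; the number of blocks of size ≥ j is rank(N^{j−1}) − rank(N^j), giving [2, 1, 1]. So we have 1 block(s) of size 3, 1 block(s) of size 1 → block sizes [3, 1]

Assembling the blocks gives a Jordan form
J =
  [5, 1, 0, 0]
  [0, 5, 1, 0]
  [0, 0, 5, 0]
  [0, 0, 0, 5]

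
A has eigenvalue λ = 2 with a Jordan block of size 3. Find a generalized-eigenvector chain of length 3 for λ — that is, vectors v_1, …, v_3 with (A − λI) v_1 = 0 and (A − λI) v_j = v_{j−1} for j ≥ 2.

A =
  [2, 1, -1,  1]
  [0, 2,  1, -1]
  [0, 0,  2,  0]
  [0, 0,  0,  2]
A Jordan chain for λ = 2 of length 3:
v_1 = (1, 0, 0, 0)ᵀ
v_2 = (-1, 1, 0, 0)ᵀ
v_3 = (0, 0, 1, 0)ᵀ

Let N = A − (2)·I. We want v_3 with N^3 v_3 = 0 but N^2 v_3 ≠ 0; then v_{j-1} := N · v_j for j = 3, …, 2.

Pick v_3 = (0, 0, 1, 0)ᵀ.
Then v_2 = N · v_3 = (-1, 1, 0, 0)ᵀ.
Then v_1 = N · v_2 = (1, 0, 0, 0)ᵀ.

Sanity check: (A − (2)·I) v_1 = (0, 0, 0, 0)ᵀ = 0. ✓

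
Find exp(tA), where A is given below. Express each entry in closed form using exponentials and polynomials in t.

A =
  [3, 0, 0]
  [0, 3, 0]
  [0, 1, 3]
e^{tA} =
  [exp(3*t), 0, 0]
  [0, exp(3*t), 0]
  [0, t*exp(3*t), exp(3*t)]

Strategy: write A = P · J · P⁻¹ where J is a Jordan canonical form, so e^{tA} = P · e^{tJ} · P⁻¹, and e^{tJ} can be computed block-by-block.

A has Jordan form
J =
  [3, 1, 0]
  [0, 3, 0]
  [0, 0, 3]
(up to reordering of blocks).

Per-block formulas:
  For a 1×1 block at λ = 3: exp(t · [3]) = [e^(3t)].
  For a 2×2 Jordan block J_2(3): exp(t · J_2(3)) = e^(3t)·(I + t·N), where N is the 2×2 nilpotent shift.

After assembling e^{tJ} and conjugating by P, we get:

e^{tA} =
  [exp(3*t), 0, 0]
  [0, exp(3*t), 0]
  [0, t*exp(3*t), exp(3*t)]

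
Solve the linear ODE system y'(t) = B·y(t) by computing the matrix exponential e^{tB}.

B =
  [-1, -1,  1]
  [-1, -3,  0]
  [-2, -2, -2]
e^{tB} =
  [t*exp(-2*t) + exp(-2*t), -t^2*exp(-2*t) - t*exp(-2*t), t^2*exp(-2*t)/2 + t*exp(-2*t)]
  [-t*exp(-2*t), t^2*exp(-2*t) - t*exp(-2*t) + exp(-2*t), -t^2*exp(-2*t)/2]
  [-2*t*exp(-2*t), 2*t^2*exp(-2*t) - 2*t*exp(-2*t), -t^2*exp(-2*t) + exp(-2*t)]

Strategy: write B = P · J · P⁻¹ where J is a Jordan canonical form, so e^{tB} = P · e^{tJ} · P⁻¹, and e^{tJ} can be computed block-by-block.

B has Jordan form
J =
  [-2,  1,  0]
  [ 0, -2,  1]
  [ 0,  0, -2]
(up to reordering of blocks).

Per-block formulas:
  For a 3×3 Jordan block J_3(-2): exp(t · J_3(-2)) = e^(-2t)·(I + t·N + (t^2/2)·N^2), where N is the 3×3 nilpotent shift.

After assembling e^{tJ} and conjugating by P, we get:

e^{tB} =
  [t*exp(-2*t) + exp(-2*t), -t^2*exp(-2*t) - t*exp(-2*t), t^2*exp(-2*t)/2 + t*exp(-2*t)]
  [-t*exp(-2*t), t^2*exp(-2*t) - t*exp(-2*t) + exp(-2*t), -t^2*exp(-2*t)/2]
  [-2*t*exp(-2*t), 2*t^2*exp(-2*t) - 2*t*exp(-2*t), -t^2*exp(-2*t) + exp(-2*t)]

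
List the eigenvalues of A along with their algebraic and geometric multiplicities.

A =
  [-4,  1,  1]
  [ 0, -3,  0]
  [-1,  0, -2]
λ = -3: alg = 3, geom = 1

Step 1 — factor the characteristic polynomial to read off the algebraic multiplicities:
  χ_A(x) = (x + 3)^3

Step 2 — compute geometric multiplicities via the rank-nullity identity g(λ) = n − rank(A − λI):
  rank(A − (-3)·I) = 2, so dim ker(A − (-3)·I) = n − 2 = 1

Summary:
  λ = -3: algebraic multiplicity = 3, geometric multiplicity = 1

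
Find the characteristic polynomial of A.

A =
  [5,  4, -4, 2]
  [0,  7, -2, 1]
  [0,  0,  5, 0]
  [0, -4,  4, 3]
x^4 - 20*x^3 + 150*x^2 - 500*x + 625

Expanding det(x·I − A) (e.g. by cofactor expansion or by noting that A is similar to its Jordan form J, which has the same characteristic polynomial as A) gives
  χ_A(x) = x^4 - 20*x^3 + 150*x^2 - 500*x + 625
which factors as (x - 5)^4. The eigenvalues (with algebraic multiplicities) are λ = 5 with multiplicity 4.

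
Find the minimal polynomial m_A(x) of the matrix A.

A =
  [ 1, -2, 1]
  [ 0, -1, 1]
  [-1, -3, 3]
x^3 - 3*x^2 + 3*x - 1

The characteristic polynomial is χ_A(x) = (x - 1)^3, so the eigenvalues are known. The minimal polynomial is
  m_A(x) = Π_λ (x − λ)^{k_λ}
where k_λ is the size of the *largest* Jordan block for λ (equivalently, the smallest k with (A − λI)^k v = 0 for every generalised eigenvector v of λ).

  λ = 1: largest Jordan block has size 3, contributing (x − 1)^3

So m_A(x) = (x - 1)^3 = x^3 - 3*x^2 + 3*x - 1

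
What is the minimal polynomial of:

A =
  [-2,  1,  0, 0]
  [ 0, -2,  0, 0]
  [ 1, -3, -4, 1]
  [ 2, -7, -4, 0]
x^2 + 4*x + 4

The characteristic polynomial is χ_A(x) = (x + 2)^4, so the eigenvalues are known. The minimal polynomial is
  m_A(x) = Π_λ (x − λ)^{k_λ}
where k_λ is the size of the *largest* Jordan block for λ (equivalently, the smallest k with (A − λI)^k v = 0 for every generalised eigenvector v of λ).

  λ = -2: largest Jordan block has size 2, contributing (x + 2)^2

So m_A(x) = (x + 2)^2 = x^2 + 4*x + 4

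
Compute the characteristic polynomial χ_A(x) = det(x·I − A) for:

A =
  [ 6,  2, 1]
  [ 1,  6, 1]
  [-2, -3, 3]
x^3 - 15*x^2 + 75*x - 125

Expanding det(x·I − A) (e.g. by cofactor expansion or by noting that A is similar to its Jordan form J, which has the same characteristic polynomial as A) gives
  χ_A(x) = x^3 - 15*x^2 + 75*x - 125
which factors as (x - 5)^3. The eigenvalues (with algebraic multiplicities) are λ = 5 with multiplicity 3.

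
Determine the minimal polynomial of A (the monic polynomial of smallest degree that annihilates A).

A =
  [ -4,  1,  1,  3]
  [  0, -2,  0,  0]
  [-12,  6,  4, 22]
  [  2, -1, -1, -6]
x^3 + 6*x^2 + 12*x + 8

The characteristic polynomial is χ_A(x) = (x + 2)^4, so the eigenvalues are known. The minimal polynomial is
  m_A(x) = Π_λ (x − λ)^{k_λ}
where k_λ is the size of the *largest* Jordan block for λ (equivalently, the smallest k with (A − λI)^k v = 0 for every generalised eigenvector v of λ).

  λ = -2: largest Jordan block has size 3, contributing (x + 2)^3

So m_A(x) = (x + 2)^3 = x^3 + 6*x^2 + 12*x + 8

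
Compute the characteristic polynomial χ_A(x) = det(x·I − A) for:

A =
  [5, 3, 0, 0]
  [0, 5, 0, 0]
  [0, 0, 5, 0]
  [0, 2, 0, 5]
x^4 - 20*x^3 + 150*x^2 - 500*x + 625

Expanding det(x·I − A) (e.g. by cofactor expansion or by noting that A is similar to its Jordan form J, which has the same characteristic polynomial as A) gives
  χ_A(x) = x^4 - 20*x^3 + 150*x^2 - 500*x + 625
which factors as (x - 5)^4. The eigenvalues (with algebraic multiplicities) are λ = 5 with multiplicity 4.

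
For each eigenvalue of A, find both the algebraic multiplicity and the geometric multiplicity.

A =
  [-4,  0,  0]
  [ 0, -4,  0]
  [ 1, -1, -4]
λ = -4: alg = 3, geom = 2

Step 1 — factor the characteristic polynomial to read off the algebraic multiplicities:
  χ_A(x) = (x + 4)^3

Step 2 — compute geometric multiplicities via the rank-nullity identity g(λ) = n − rank(A − λI):
  rank(A − (-4)·I) = 1, so dim ker(A − (-4)·I) = n − 1 = 2

Summary:
  λ = -4: algebraic multiplicity = 3, geometric multiplicity = 2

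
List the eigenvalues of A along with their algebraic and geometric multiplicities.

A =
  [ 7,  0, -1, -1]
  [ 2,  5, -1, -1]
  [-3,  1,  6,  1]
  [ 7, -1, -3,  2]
λ = 5: alg = 4, geom = 2

Step 1 — factor the characteristic polynomial to read off the algebraic multiplicities:
  χ_A(x) = (x - 5)^4

Step 2 — compute geometric multiplicities via the rank-nullity identity g(λ) = n − rank(A − λI):
  rank(A − (5)·I) = 2, so dim ker(A − (5)·I) = n − 2 = 2

Summary:
  λ = 5: algebraic multiplicity = 4, geometric multiplicity = 2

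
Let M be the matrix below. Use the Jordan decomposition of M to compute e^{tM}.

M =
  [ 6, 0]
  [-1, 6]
e^{tM} =
  [exp(6*t), 0]
  [-t*exp(6*t), exp(6*t)]

Strategy: write M = P · J · P⁻¹ where J is a Jordan canonical form, so e^{tM} = P · e^{tJ} · P⁻¹, and e^{tJ} can be computed block-by-block.

M has Jordan form
J =
  [6, 1]
  [0, 6]
(up to reordering of blocks).

Per-block formulas:
  For a 2×2 Jordan block J_2(6): exp(t · J_2(6)) = e^(6t)·(I + t·N), where N is the 2×2 nilpotent shift.

After assembling e^{tJ} and conjugating by P, we get:

e^{tM} =
  [exp(6*t), 0]
  [-t*exp(6*t), exp(6*t)]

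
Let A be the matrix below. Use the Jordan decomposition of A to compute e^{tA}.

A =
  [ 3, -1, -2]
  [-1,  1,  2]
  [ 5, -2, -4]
e^{tA} =
  [3*t + 1, -t, -2*t]
  [3*t^2 - t, -t^2 + t + 1, -2*t^2 + 2*t]
  [-3*t^2/2 + 5*t, t^2/2 - 2*t, t^2 - 4*t + 1]

Strategy: write A = P · J · P⁻¹ where J is a Jordan canonical form, so e^{tA} = P · e^{tJ} · P⁻¹, and e^{tJ} can be computed block-by-block.

A has Jordan form
J =
  [0, 1, 0]
  [0, 0, 1]
  [0, 0, 0]
(up to reordering of blocks).

Per-block formulas:
  For a 3×3 Jordan block J_3(0): exp(t · J_3(0)) = e^(0t)·(I + t·N + (t^2/2)·N^2), where N is the 3×3 nilpotent shift.

After assembling e^{tJ} and conjugating by P, we get:

e^{tA} =
  [3*t + 1, -t, -2*t]
  [3*t^2 - t, -t^2 + t + 1, -2*t^2 + 2*t]
  [-3*t^2/2 + 5*t, t^2/2 - 2*t, t^2 - 4*t + 1]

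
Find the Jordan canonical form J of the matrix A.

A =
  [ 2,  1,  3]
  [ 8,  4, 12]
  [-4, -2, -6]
J_2(0) ⊕ J_1(0)

The characteristic polynomial is
  det(x·I − A) = x^3

Eigenvalues and multiplicities (the geometric multiplicity of λ is n − rank(A − λI), which equals the number of Jordan blocks for λ):
  λ = 0: algebraic multiplicity = 3, geometric multiplicity = 2

Determining the block sizes for each eigenvalue:
  λ = 0: 2 blocks summing to 3 forces exactly one block of size 2 and the rest size 1 → block sizes [2, 1]

Assembling the blocks gives a Jordan form
J =
  [0, 1, 0]
  [0, 0, 0]
  [0, 0, 0]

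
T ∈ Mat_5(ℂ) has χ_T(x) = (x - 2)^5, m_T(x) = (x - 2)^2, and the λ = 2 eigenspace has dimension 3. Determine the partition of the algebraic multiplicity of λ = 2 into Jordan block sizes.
Block sizes for λ = 2: [2, 2, 1]

Step 1 — from the characteristic polynomial, algebraic multiplicity of λ = 2 is 5. From dim ker(T − (2)·I) = 3, there are exactly 3 Jordan blocks for λ = 2.
Step 2 — from the minimal polynomial, the factor (x − 2)^2 tells us the largest block for λ = 2 has size 2.
Step 3 — with total size 5, 3 blocks, and largest block 2, the block sizes (in nonincreasing order) are [2, 2, 1].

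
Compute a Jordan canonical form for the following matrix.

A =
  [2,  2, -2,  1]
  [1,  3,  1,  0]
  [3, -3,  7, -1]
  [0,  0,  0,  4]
J_2(4) ⊕ J_2(4)

The characteristic polynomial is
  det(x·I − A) = x^4 - 16*x^3 + 96*x^2 - 256*x + 256 = (x - 4)^4

Eigenvalues and multiplicities (the geometric multiplicity of λ is n − rank(A − λI), which equals the number of Jordan blocks for λ):
  λ = 4: algebraic multiplicity = 4, geometric multiplicity = 2

Determining the block sizes for each eigenvalue:
  λ = 4: with am = 4 and gm = 2, the partition is not yet determined (e.g. several partitions of 4 into 2 parts exist). Let N = A − (4)·I. Computing rank(N^1) = 2, rank(N^2) = 0; the number of blocks of size ≥ j is rank(N^{j−1}) − rank(N^j), giving [2, 2]. So we have 2 block(s) of size 2 → block sizes [2, 2]

Assembling the blocks gives a Jordan form
J =
  [4, 1, 0, 0]
  [0, 4, 0, 0]
  [0, 0, 4, 1]
  [0, 0, 0, 4]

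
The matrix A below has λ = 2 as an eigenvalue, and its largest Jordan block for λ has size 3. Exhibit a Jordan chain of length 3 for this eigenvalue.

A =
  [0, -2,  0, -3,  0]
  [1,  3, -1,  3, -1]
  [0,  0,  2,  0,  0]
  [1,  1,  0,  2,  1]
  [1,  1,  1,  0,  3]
A Jordan chain for λ = 2 of length 3:
v_1 = (-1, 1, 0, 0, 0)ᵀ
v_2 = (-2, 1, 0, 1, 1)ᵀ
v_3 = (1, 0, 0, 0, 0)ᵀ

Let N = A − (2)·I. We want v_3 with N^3 v_3 = 0 but N^2 v_3 ≠ 0; then v_{j-1} := N · v_j for j = 3, …, 2.

Pick v_3 = (1, 0, 0, 0, 0)ᵀ.
Then v_2 = N · v_3 = (-2, 1, 0, 1, 1)ᵀ.
Then v_1 = N · v_2 = (-1, 1, 0, 0, 0)ᵀ.

Sanity check: (A − (2)·I) v_1 = (0, 0, 0, 0, 0)ᵀ = 0. ✓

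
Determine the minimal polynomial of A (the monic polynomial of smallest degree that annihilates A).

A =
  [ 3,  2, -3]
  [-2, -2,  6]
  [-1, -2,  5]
x^2 - 4*x + 4

The characteristic polynomial is χ_A(x) = (x - 2)^3, so the eigenvalues are known. The minimal polynomial is
  m_A(x) = Π_λ (x − λ)^{k_λ}
where k_λ is the size of the *largest* Jordan block for λ (equivalently, the smallest k with (A − λI)^k v = 0 for every generalised eigenvector v of λ).

  λ = 2: largest Jordan block has size 2, contributing (x − 2)^2

So m_A(x) = (x - 2)^2 = x^2 - 4*x + 4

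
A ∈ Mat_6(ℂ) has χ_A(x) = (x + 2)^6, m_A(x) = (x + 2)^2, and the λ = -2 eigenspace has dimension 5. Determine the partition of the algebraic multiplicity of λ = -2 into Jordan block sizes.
Block sizes for λ = -2: [2, 1, 1, 1, 1]

Step 1 — from the characteristic polynomial, algebraic multiplicity of λ = -2 is 6. From dim ker(A − (-2)·I) = 5, there are exactly 5 Jordan blocks for λ = -2.
Step 2 — from the minimal polynomial, the factor (x + 2)^2 tells us the largest block for λ = -2 has size 2.
Step 3 — with total size 6, 5 blocks, and largest block 2, the block sizes (in nonincreasing order) are [2, 1, 1, 1, 1].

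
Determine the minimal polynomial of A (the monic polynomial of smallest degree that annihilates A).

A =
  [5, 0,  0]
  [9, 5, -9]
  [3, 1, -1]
x^3 - 9*x^2 + 24*x - 20

The characteristic polynomial is χ_A(x) = (x - 5)*(x - 2)^2, so the eigenvalues are known. The minimal polynomial is
  m_A(x) = Π_λ (x − λ)^{k_λ}
where k_λ is the size of the *largest* Jordan block for λ (equivalently, the smallest k with (A − λI)^k v = 0 for every generalised eigenvector v of λ).

  λ = 2: largest Jordan block has size 2, contributing (x − 2)^2
  λ = 5: largest Jordan block has size 1, contributing (x − 5)

So m_A(x) = (x - 5)*(x - 2)^2 = x^3 - 9*x^2 + 24*x - 20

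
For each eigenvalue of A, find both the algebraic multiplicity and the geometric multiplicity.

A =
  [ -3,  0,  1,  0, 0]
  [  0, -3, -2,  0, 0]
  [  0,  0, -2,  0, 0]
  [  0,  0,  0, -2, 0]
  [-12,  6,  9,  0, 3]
λ = -3: alg = 2, geom = 2; λ = -2: alg = 2, geom = 2; λ = 3: alg = 1, geom = 1

Step 1 — factor the characteristic polynomial to read off the algebraic multiplicities:
  χ_A(x) = (x - 3)*(x + 2)^2*(x + 3)^2

Step 2 — compute geometric multiplicities via the rank-nullity identity g(λ) = n − rank(A − λI):
  rank(A − (-3)·I) = 3, so dim ker(A − (-3)·I) = n − 3 = 2
  rank(A − (-2)·I) = 3, so dim ker(A − (-2)·I) = n − 3 = 2
  rank(A − (3)·I) = 4, so dim ker(A − (3)·I) = n − 4 = 1

Summary:
  λ = -3: algebraic multiplicity = 2, geometric multiplicity = 2
  λ = -2: algebraic multiplicity = 2, geometric multiplicity = 2
  λ = 3: algebraic multiplicity = 1, geometric multiplicity = 1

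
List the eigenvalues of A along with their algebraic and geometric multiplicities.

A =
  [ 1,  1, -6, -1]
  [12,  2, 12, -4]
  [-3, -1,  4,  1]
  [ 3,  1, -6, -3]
λ = -2: alg = 2, geom = 2; λ = 4: alg = 2, geom = 1

Step 1 — factor the characteristic polynomial to read off the algebraic multiplicities:
  χ_A(x) = (x - 4)^2*(x + 2)^2

Step 2 — compute geometric multiplicities via the rank-nullity identity g(λ) = n − rank(A − λI):
  rank(A − (-2)·I) = 2, so dim ker(A − (-2)·I) = n − 2 = 2
  rank(A − (4)·I) = 3, so dim ker(A − (4)·I) = n − 3 = 1

Summary:
  λ = -2: algebraic multiplicity = 2, geometric multiplicity = 2
  λ = 4: algebraic multiplicity = 2, geometric multiplicity = 1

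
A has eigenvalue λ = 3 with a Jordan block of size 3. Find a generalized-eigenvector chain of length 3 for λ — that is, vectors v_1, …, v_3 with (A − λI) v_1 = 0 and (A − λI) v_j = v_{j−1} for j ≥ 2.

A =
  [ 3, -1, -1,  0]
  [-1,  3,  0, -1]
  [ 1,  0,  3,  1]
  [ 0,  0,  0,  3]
A Jordan chain for λ = 3 of length 3:
v_1 = (0, 1, -1, 0)ᵀ
v_2 = (-1, 0, 0, 0)ᵀ
v_3 = (0, 1, 0, 0)ᵀ

Let N = A − (3)·I. We want v_3 with N^3 v_3 = 0 but N^2 v_3 ≠ 0; then v_{j-1} := N · v_j for j = 3, …, 2.

Pick v_3 = (0, 1, 0, 0)ᵀ.
Then v_2 = N · v_3 = (-1, 0, 0, 0)ᵀ.
Then v_1 = N · v_2 = (0, 1, -1, 0)ᵀ.

Sanity check: (A − (3)·I) v_1 = (0, 0, 0, 0)ᵀ = 0. ✓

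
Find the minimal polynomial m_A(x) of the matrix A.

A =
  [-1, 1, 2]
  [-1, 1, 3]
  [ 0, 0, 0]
x^3

The characteristic polynomial is χ_A(x) = x^3, so the eigenvalues are known. The minimal polynomial is
  m_A(x) = Π_λ (x − λ)^{k_λ}
where k_λ is the size of the *largest* Jordan block for λ (equivalently, the smallest k with (A − λI)^k v = 0 for every generalised eigenvector v of λ).

  λ = 0: largest Jordan block has size 3, contributing (x − 0)^3

So m_A(x) = x^3 = x^3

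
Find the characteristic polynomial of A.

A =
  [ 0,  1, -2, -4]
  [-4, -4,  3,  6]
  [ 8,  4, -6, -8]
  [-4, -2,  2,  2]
x^4 + 8*x^3 + 24*x^2 + 32*x + 16

Expanding det(x·I − A) (e.g. by cofactor expansion or by noting that A is similar to its Jordan form J, which has the same characteristic polynomial as A) gives
  χ_A(x) = x^4 + 8*x^3 + 24*x^2 + 32*x + 16
which factors as (x + 2)^4. The eigenvalues (with algebraic multiplicities) are λ = -2 with multiplicity 4.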